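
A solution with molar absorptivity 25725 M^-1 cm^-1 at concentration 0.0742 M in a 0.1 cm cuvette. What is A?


A = epsilon * c * l
A = 25725 * 0.0742 * 0.1
A = 190.8795

190.8795


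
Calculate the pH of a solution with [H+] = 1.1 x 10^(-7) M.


pH = -log10([H+])
pH = -log10(1.1 x 10^(-7))
pH = 6.9586

6.9586


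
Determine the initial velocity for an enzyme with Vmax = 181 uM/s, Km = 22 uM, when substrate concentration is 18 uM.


v = Vmax * [S] / (Km + [S])
v = 181 * 18 / (22 + 18)
v = 81.45 uM/s

81.45 uM/s


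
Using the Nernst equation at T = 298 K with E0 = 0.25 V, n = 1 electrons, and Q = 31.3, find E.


E = E0 - (RT/nF) * ln(Q)
E = 0.25 - (8.314 * 298 / (1 * 96485)) * ln(31.3)
E = 0.1616 V

0.1616 V


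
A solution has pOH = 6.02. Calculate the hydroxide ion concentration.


[OH-] = 10^(-pOH)
[OH-] = 10^(-6.02)
[OH-] = 9.550e-07 M

9.550e-07 M


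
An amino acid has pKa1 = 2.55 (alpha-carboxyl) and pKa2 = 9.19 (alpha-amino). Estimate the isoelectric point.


pI = (pKa1 + pKa2) / 2
pI = (2.55 + 9.19) / 2
pI = 5.87

5.87


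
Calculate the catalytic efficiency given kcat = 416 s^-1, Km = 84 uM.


Catalytic efficiency = kcat / Km
= 416 / 84
= 4.9524 uM^-1*s^-1

4.9524 uM^-1*s^-1


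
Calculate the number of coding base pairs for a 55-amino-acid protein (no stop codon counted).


Each amino acid = 1 codon = 3 bp
bp = 55 * 3 = 165 bp

165 bp


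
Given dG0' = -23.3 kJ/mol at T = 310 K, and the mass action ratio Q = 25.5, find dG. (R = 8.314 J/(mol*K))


dG = dG0' + RT * ln(Q) / 1000
dG = -23.3 + 8.314 * 310 * ln(25.5) / 1000
dG = -14.9528 kJ/mol

-14.9528 kJ/mol


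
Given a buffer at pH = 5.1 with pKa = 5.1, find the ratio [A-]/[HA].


[A-]/[HA] = 10^(pH - pKa)
= 10^(5.1 - 5.1)
= 1.0

1.0


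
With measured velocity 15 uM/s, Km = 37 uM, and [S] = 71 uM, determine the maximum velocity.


Vmax = v * (Km + [S]) / [S]
Vmax = 15 * (37 + 71) / 71
Vmax = 22.8169 uM/s

22.8169 uM/s


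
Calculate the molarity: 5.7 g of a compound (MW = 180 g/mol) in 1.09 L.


C = (mass / MW) / volume
C = (5.7 / 180) / 1.09
C = 0.0291 M

0.0291 M


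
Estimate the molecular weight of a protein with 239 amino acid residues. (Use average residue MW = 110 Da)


MW = n_residues * 110 Da
MW = 239 * 110
MW = 26290 Da

26290 Da


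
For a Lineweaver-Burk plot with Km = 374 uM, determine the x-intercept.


x-intercept = -1/Km
= -1/374
= -0.0027 1/uM

-0.0027 1/uM


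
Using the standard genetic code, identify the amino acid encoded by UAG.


Standard genetic code lookup.
Codon UAG -> Stop

Stop


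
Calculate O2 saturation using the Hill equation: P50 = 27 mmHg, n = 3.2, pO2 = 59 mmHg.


Y = pO2^n / (P50^n + pO2^n)
Y = 59^3.2 / (27^3.2 + 59^3.2)
Y = 92.42%

92.42%


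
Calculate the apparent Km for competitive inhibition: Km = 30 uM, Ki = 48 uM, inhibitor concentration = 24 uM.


Km_app = Km * (1 + [I]/Ki)
Km_app = 30 * (1 + 24/48)
Km_app = 45.0 uM

45.0 uM


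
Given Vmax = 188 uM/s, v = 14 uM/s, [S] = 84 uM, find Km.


Km = [S] * (Vmax - v) / v
Km = 84 * (188 - 14) / 14
Km = 1044.0 uM

1044.0 uM


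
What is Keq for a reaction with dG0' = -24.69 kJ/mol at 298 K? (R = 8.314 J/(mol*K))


Keq = exp(-dG0 * 1000 / (R * T))
Keq = exp(-(-24.69) * 1000 / (8.314 * 298))
Keq = 21277.4182

21277.4182


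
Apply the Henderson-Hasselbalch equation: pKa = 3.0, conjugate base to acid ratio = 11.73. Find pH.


pH = pKa + log10([A-]/[HA])
pH = 3.0 + log10(11.73)
pH = 4.0693

4.0693


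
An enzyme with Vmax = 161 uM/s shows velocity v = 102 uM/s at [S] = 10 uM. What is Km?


Km = [S] * (Vmax - v) / v
Km = 10 * (161 - 102) / 102
Km = 5.7843 uM

5.7843 uM


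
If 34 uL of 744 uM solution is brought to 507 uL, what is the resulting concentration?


C2 = C1 * V1 / V2
C2 = 744 * 34 / 507
C2 = 49.8935 uM

49.8935 uM


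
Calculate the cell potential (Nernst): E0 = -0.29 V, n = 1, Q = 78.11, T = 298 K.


E = E0 - (RT/nF) * ln(Q)
E = -0.29 - (8.314 * 298 / (1 * 96485)) * ln(78.11)
E = -0.4019 V

-0.4019 V


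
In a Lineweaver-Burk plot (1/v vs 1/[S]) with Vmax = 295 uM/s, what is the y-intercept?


y-intercept = 1/Vmax
= 1/295
= 0.0034 s/uM

0.0034 s/uM


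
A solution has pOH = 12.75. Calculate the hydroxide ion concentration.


[OH-] = 10^(-pOH)
[OH-] = 10^(-12.75)
[OH-] = 1.778e-13 M

1.778e-13 M


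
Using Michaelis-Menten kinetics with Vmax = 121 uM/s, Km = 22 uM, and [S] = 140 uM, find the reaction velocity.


v = Vmax * [S] / (Km + [S])
v = 121 * 140 / (22 + 140)
v = 104.5679 uM/s

104.5679 uM/s


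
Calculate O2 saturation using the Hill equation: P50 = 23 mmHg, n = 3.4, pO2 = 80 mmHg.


Y = pO2^n / (P50^n + pO2^n)
Y = 80^3.4 / (23^3.4 + 80^3.4)
Y = 98.58%

98.58%


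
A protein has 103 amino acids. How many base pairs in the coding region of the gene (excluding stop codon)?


Each amino acid = 1 codon = 3 bp
bp = 103 * 3 = 309 bp

309 bp


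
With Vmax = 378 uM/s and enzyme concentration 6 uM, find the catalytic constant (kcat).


kcat = Vmax / [E]t
kcat = 378 / 6
kcat = 63.0 s^-1

63.0 s^-1


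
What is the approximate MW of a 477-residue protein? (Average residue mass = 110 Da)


MW = n_residues * 110 Da
MW = 477 * 110
MW = 52470 Da

52470 Da


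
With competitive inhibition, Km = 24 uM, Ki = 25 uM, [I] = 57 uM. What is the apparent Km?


Km_app = Km * (1 + [I]/Ki)
Km_app = 24 * (1 + 57/25)
Km_app = 78.72 uM

78.72 uM


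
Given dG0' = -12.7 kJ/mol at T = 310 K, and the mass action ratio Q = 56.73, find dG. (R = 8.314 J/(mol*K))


dG = dG0' + RT * ln(Q) / 1000
dG = -12.7 + 8.314 * 310 * ln(56.73) / 1000
dG = -2.2919 kJ/mol

-2.2919 kJ/mol


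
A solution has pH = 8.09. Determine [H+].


[H+] = 10^(-pH)
[H+] = 10^(-8.09)
[H+] = 8.128e-09 M

8.128e-09 M


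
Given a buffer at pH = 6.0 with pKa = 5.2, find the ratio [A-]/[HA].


[A-]/[HA] = 10^(pH - pKa)
= 10^(6.0 - 5.2)
= 6.3096

6.3096


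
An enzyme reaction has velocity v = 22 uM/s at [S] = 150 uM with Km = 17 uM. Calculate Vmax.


Vmax = v * (Km + [S]) / [S]
Vmax = 22 * (17 + 150) / 150
Vmax = 24.4933 uM/s

24.4933 uM/s


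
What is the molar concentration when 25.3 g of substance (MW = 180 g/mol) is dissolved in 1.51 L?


C = (mass / MW) / volume
C = (25.3 / 180) / 1.51
C = 0.0931 M

0.0931 M


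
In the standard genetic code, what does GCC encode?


Standard genetic code lookup.
Codon GCC -> Ala

Ala


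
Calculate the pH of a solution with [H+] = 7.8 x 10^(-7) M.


pH = -log10([H+])
pH = -log10(7.8 x 10^(-7))
pH = 6.1079

6.1079


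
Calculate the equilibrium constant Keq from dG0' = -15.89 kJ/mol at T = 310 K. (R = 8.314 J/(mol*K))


Keq = exp(-dG0 * 1000 / (R * T))
Keq = exp(-(-15.89) * 1000 / (8.314 * 310))
Keq = 475.9302

475.9302


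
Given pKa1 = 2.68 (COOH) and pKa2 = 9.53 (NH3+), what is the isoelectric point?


pI = (pKa1 + pKa2) / 2
pI = (2.68 + 9.53) / 2
pI = 6.105

6.105


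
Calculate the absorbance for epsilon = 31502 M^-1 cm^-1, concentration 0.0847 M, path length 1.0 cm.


A = epsilon * c * l
A = 31502 * 0.0847 * 1.0
A = 2668.2194

2668.2194


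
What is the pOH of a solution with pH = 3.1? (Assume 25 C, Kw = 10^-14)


pOH = 14 - pH
pOH = 14 - 3.1
pOH = 10.9

10.9


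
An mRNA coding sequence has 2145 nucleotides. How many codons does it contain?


codons = nucleotides / 3
codons = 2145 / 3 = 715

715


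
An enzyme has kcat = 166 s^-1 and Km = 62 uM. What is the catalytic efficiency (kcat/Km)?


Catalytic efficiency = kcat / Km
= 166 / 62
= 2.6774 uM^-1*s^-1

2.6774 uM^-1*s^-1


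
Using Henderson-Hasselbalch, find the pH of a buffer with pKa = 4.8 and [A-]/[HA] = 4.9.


pH = pKa + log10([A-]/[HA])
pH = 4.8 + log10(4.9)
pH = 5.4902

5.4902


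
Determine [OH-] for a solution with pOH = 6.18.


[OH-] = 10^(-pOH)
[OH-] = 10^(-6.18)
[OH-] = 6.607e-07 M

6.607e-07 M


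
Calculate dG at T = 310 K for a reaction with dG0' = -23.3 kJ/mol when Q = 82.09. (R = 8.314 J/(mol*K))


dG = dG0' + RT * ln(Q) / 1000
dG = -23.3 + 8.314 * 310 * ln(82.09) / 1000
dG = -11.9396 kJ/mol

-11.9396 kJ/mol


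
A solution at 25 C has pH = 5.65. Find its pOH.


pOH = 14 - pH
pOH = 14 - 5.65
pOH = 8.35

8.35


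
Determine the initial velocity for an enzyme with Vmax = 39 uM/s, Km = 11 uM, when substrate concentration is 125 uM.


v = Vmax * [S] / (Km + [S])
v = 39 * 125 / (11 + 125)
v = 35.8456 uM/s

35.8456 uM/s


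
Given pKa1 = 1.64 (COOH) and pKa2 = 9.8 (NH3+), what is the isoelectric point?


pI = (pKa1 + pKa2) / 2
pI = (1.64 + 9.8) / 2
pI = 5.72

5.72


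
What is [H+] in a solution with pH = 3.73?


[H+] = 10^(-pH)
[H+] = 10^(-3.73)
[H+] = 1.862e-04 M

1.862e-04 M


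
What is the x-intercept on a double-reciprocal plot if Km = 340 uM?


x-intercept = -1/Km
= -1/340
= -0.0029 1/uM

-0.0029 1/uM


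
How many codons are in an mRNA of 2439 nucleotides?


codons = nucleotides / 3
codons = 2439 / 3 = 813

813


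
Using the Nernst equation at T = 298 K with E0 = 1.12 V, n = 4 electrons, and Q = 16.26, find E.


E = E0 - (RT/nF) * ln(Q)
E = 1.12 - (8.314 * 298 / (4 * 96485)) * ln(16.26)
E = 1.1021 V

1.1021 V


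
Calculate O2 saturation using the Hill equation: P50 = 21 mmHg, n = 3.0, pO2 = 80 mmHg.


Y = pO2^n / (P50^n + pO2^n)
Y = 80^3.0 / (21^3.0 + 80^3.0)
Y = 98.22%

98.22%


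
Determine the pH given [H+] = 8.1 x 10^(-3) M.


pH = -log10([H+])
pH = -log10(8.1 x 10^(-3))
pH = 2.0915

2.0915


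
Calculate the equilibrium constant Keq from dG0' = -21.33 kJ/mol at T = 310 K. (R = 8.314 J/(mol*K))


Keq = exp(-dG0 * 1000 / (R * T))
Keq = exp(-(-21.33) * 1000 / (8.314 * 310))
Keq = 3928.3488

3928.3488


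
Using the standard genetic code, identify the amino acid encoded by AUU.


Standard genetic code lookup.
Codon AUU -> Ile

Ile


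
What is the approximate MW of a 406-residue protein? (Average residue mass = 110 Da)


MW = n_residues * 110 Da
MW = 406 * 110
MW = 44660 Da

44660 Da


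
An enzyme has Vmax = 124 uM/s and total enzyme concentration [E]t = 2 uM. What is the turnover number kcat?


kcat = Vmax / [E]t
kcat = 124 / 2
kcat = 62.0 s^-1

62.0 s^-1


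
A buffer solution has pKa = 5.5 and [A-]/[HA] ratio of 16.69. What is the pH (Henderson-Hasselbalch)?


pH = pKa + log10([A-]/[HA])
pH = 5.5 + log10(16.69)
pH = 6.7225

6.7225


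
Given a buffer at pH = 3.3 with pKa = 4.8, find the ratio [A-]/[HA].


[A-]/[HA] = 10^(pH - pKa)
= 10^(3.3 - 4.8)
= 0.0316

0.0316


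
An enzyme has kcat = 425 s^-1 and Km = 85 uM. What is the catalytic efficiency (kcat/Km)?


Catalytic efficiency = kcat / Km
= 425 / 85
= 5.0 uM^-1*s^-1

5.0 uM^-1*s^-1


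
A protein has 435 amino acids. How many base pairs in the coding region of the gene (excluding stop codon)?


Each amino acid = 1 codon = 3 bp
bp = 435 * 3 = 1305 bp

1305 bp


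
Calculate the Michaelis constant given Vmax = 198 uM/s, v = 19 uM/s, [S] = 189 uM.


Km = [S] * (Vmax - v) / v
Km = 189 * (198 - 19) / 19
Km = 1780.5789 uM

1780.5789 uM


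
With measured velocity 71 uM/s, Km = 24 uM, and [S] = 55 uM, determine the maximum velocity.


Vmax = v * (Km + [S]) / [S]
Vmax = 71 * (24 + 55) / 55
Vmax = 101.9818 uM/s

101.9818 uM/s


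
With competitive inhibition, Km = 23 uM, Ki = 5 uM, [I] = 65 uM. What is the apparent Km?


Km_app = Km * (1 + [I]/Ki)
Km_app = 23 * (1 + 65/5)
Km_app = 322.0 uM

322.0 uM


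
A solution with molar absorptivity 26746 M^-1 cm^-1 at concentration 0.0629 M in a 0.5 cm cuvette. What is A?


A = epsilon * c * l
A = 26746 * 0.0629 * 0.5
A = 841.1617

841.1617


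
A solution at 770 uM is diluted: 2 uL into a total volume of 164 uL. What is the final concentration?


C2 = C1 * V1 / V2
C2 = 770 * 2 / 164
C2 = 9.3902 uM

9.3902 uM


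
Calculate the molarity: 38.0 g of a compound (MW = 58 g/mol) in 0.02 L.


C = (mass / MW) / volume
C = (38.0 / 58) / 0.02
C = 32.7586 M

32.7586 M


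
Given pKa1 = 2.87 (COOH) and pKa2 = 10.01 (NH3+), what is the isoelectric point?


pI = (pKa1 + pKa2) / 2
pI = (2.87 + 10.01) / 2
pI = 6.44

6.44


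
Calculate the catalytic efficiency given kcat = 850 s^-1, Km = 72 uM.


Catalytic efficiency = kcat / Km
= 850 / 72
= 11.8056 uM^-1*s^-1

11.8056 uM^-1*s^-1


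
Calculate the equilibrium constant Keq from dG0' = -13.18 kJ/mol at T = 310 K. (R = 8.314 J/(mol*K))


Keq = exp(-dG0 * 1000 / (R * T))
Keq = exp(-(-13.18) * 1000 / (8.314 * 310))
Keq = 166.301

166.301


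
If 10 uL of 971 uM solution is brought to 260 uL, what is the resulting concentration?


C2 = C1 * V1 / V2
C2 = 971 * 10 / 260
C2 = 37.3462 uM

37.3462 uM


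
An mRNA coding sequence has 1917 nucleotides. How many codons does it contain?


codons = nucleotides / 3
codons = 1917 / 3 = 639

639


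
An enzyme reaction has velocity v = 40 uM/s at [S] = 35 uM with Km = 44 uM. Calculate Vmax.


Vmax = v * (Km + [S]) / [S]
Vmax = 40 * (44 + 35) / 35
Vmax = 90.2857 uM/s

90.2857 uM/s


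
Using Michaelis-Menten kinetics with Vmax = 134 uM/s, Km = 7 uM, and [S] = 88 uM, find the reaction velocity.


v = Vmax * [S] / (Km + [S])
v = 134 * 88 / (7 + 88)
v = 124.1263 uM/s

124.1263 uM/s


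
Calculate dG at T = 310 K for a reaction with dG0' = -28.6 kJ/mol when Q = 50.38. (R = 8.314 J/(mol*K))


dG = dG0' + RT * ln(Q) / 1000
dG = -28.6 + 8.314 * 310 * ln(50.38) / 1000
dG = -18.4979 kJ/mol

-18.4979 kJ/mol


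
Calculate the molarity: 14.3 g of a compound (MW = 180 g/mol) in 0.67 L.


C = (mass / MW) / volume
C = (14.3 / 180) / 0.67
C = 0.1186 M

0.1186 M


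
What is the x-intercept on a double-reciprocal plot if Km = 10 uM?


x-intercept = -1/Km
= -1/10
= -0.1 1/uM

-0.1 1/uM


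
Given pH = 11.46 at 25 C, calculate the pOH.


pOH = 14 - pH
pOH = 14 - 11.46
pOH = 2.54

2.54


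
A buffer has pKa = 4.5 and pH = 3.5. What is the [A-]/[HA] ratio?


[A-]/[HA] = 10^(pH - pKa)
= 10^(3.5 - 4.5)
= 0.1

0.1


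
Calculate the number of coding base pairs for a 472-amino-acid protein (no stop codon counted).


Each amino acid = 1 codon = 3 bp
bp = 472 * 3 = 1416 bp

1416 bp


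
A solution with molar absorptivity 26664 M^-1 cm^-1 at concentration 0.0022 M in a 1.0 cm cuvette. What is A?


A = epsilon * c * l
A = 26664 * 0.0022 * 1.0
A = 58.6608

58.6608


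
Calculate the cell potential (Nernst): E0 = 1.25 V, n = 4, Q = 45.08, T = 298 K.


E = E0 - (RT/nF) * ln(Q)
E = 1.25 - (8.314 * 298 / (4 * 96485)) * ln(45.08)
E = 1.2256 V

1.2256 V


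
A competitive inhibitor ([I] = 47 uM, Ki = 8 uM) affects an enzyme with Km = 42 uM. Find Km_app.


Km_app = Km * (1 + [I]/Ki)
Km_app = 42 * (1 + 47/8)
Km_app = 288.75 uM

288.75 uM


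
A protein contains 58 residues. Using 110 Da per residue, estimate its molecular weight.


MW = n_residues * 110 Da
MW = 58 * 110
MW = 6380 Da

6380 Da


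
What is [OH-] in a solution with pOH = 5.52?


[OH-] = 10^(-pOH)
[OH-] = 10^(-5.52)
[OH-] = 3.020e-06 M

3.020e-06 M


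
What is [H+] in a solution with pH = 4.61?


[H+] = 10^(-pH)
[H+] = 10^(-4.61)
[H+] = 2.455e-05 M

2.455e-05 M


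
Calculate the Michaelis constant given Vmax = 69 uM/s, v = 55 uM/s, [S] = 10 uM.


Km = [S] * (Vmax - v) / v
Km = 10 * (69 - 55) / 55
Km = 2.5455 uM

2.5455 uM


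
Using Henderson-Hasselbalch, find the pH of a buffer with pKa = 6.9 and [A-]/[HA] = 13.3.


pH = pKa + log10([A-]/[HA])
pH = 6.9 + log10(13.3)
pH = 8.0239

8.0239


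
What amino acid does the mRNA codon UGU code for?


Standard genetic code lookup.
Codon UGU -> Cys

Cys


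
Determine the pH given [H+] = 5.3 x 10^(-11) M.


pH = -log10([H+])
pH = -log10(5.3 x 10^(-11))
pH = 10.2757

10.2757


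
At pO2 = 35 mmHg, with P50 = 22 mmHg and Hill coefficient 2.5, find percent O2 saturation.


Y = pO2^n / (P50^n + pO2^n)
Y = 35^2.5 / (22^2.5 + 35^2.5)
Y = 76.15%

76.15%


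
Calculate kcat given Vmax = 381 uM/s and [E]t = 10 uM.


kcat = Vmax / [E]t
kcat = 381 / 10
kcat = 38.1 s^-1

38.1 s^-1


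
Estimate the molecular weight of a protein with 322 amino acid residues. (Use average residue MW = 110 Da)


MW = n_residues * 110 Da
MW = 322 * 110
MW = 35420 Da

35420 Da


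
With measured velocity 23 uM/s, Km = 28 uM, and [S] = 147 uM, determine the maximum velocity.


Vmax = v * (Km + [S]) / [S]
Vmax = 23 * (28 + 147) / 147
Vmax = 27.381 uM/s

27.381 uM/s


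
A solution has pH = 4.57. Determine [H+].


[H+] = 10^(-pH)
[H+] = 10^(-4.57)
[H+] = 2.692e-05 M

2.692e-05 M


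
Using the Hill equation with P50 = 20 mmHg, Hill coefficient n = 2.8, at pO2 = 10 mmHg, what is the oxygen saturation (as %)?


Y = pO2^n / (P50^n + pO2^n)
Y = 10^2.8 / (20^2.8 + 10^2.8)
Y = 12.56%

12.56%


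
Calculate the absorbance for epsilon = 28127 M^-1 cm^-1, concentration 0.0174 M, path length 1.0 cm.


A = epsilon * c * l
A = 28127 * 0.0174 * 1.0
A = 489.4098

489.4098


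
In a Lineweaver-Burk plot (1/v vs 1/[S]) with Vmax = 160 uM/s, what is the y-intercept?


y-intercept = 1/Vmax
= 1/160
= 0.0063 s/uM

0.0063 s/uM


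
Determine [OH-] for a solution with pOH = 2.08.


[OH-] = 10^(-pOH)
[OH-] = 10^(-2.08)
[OH-] = 0.0083 M

0.0083 M


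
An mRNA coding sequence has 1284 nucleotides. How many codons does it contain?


codons = nucleotides / 3
codons = 1284 / 3 = 428

428


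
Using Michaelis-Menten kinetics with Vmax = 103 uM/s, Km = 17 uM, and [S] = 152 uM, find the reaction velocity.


v = Vmax * [S] / (Km + [S])
v = 103 * 152 / (17 + 152)
v = 92.6391 uM/s

92.6391 uM/s


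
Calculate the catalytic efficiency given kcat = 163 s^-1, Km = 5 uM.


Catalytic efficiency = kcat / Km
= 163 / 5
= 32.6 uM^-1*s^-1

32.6 uM^-1*s^-1


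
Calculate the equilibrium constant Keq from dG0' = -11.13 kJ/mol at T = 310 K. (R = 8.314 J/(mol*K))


Keq = exp(-dG0 * 1000 / (R * T))
Keq = exp(-(-11.13) * 1000 / (8.314 * 310))
Keq = 75.0689

75.0689


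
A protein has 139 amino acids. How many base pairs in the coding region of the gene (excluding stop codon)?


Each amino acid = 1 codon = 3 bp
bp = 139 * 3 = 417 bp

417 bp


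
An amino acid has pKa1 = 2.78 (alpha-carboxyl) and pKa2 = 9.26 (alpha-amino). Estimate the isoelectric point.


pI = (pKa1 + pKa2) / 2
pI = (2.78 + 9.26) / 2
pI = 6.02

6.02


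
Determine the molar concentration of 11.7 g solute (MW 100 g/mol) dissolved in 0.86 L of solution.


C = (mass / MW) / volume
C = (11.7 / 100) / 0.86
C = 0.136 M

0.136 M


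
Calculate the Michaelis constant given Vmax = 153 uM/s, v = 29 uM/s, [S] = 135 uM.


Km = [S] * (Vmax - v) / v
Km = 135 * (153 - 29) / 29
Km = 577.2414 uM

577.2414 uM


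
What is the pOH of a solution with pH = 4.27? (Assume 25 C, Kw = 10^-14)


pOH = 14 - pH
pOH = 14 - 4.27
pOH = 9.73

9.73


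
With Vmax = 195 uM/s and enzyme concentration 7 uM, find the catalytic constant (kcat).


kcat = Vmax / [E]t
kcat = 195 / 7
kcat = 27.8571 s^-1

27.8571 s^-1


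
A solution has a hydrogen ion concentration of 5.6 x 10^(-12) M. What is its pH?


pH = -log10([H+])
pH = -log10(5.6 x 10^(-12))
pH = 11.2518

11.2518


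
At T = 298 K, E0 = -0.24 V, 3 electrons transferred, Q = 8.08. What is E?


E = E0 - (RT/nF) * ln(Q)
E = -0.24 - (8.314 * 298 / (3 * 96485)) * ln(8.08)
E = -0.2579 V

-0.2579 V


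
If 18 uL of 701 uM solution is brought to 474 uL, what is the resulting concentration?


C2 = C1 * V1 / V2
C2 = 701 * 18 / 474
C2 = 26.6203 uM

26.6203 uM


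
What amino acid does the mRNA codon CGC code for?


Standard genetic code lookup.
Codon CGC -> Arg

Arg


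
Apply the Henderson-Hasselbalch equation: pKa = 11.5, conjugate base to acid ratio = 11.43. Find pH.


pH = pKa + log10([A-]/[HA])
pH = 11.5 + log10(11.43)
pH = 12.558

12.558


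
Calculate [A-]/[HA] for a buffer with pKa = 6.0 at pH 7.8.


[A-]/[HA] = 10^(pH - pKa)
= 10^(7.8 - 6.0)
= 63.0957

63.0957


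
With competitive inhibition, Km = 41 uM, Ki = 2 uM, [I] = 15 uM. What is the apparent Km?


Km_app = Km * (1 + [I]/Ki)
Km_app = 41 * (1 + 15/2)
Km_app = 348.5 uM

348.5 uM


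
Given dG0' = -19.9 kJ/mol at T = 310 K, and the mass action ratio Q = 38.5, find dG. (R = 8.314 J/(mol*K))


dG = dG0' + RT * ln(Q) / 1000
dG = -19.9 + 8.314 * 310 * ln(38.5) / 1000
dG = -10.491 kJ/mol

-10.491 kJ/mol


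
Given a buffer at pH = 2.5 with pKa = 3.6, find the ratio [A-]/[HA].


[A-]/[HA] = 10^(pH - pKa)
= 10^(2.5 - 3.6)
= 0.0794

0.0794


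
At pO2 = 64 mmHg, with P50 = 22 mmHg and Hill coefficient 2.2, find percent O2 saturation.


Y = pO2^n / (P50^n + pO2^n)
Y = 64^2.2 / (22^2.2 + 64^2.2)
Y = 91.29%

91.29%


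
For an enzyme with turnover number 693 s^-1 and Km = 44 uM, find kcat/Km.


Catalytic efficiency = kcat / Km
= 693 / 44
= 15.75 uM^-1*s^-1

15.75 uM^-1*s^-1


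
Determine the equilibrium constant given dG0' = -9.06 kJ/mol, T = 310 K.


Keq = exp(-dG0 * 1000 / (R * T))
Keq = exp(-(-9.06) * 1000 / (8.314 * 310))
Keq = 33.6244

33.6244


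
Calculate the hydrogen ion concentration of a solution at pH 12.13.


[H+] = 10^(-pH)
[H+] = 10^(-12.13)
[H+] = 7.413e-13 M

7.413e-13 M


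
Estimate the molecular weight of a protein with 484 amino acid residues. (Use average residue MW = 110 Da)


MW = n_residues * 110 Da
MW = 484 * 110
MW = 53240 Da

53240 Da


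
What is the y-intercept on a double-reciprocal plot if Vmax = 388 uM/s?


y-intercept = 1/Vmax
= 1/388
= 0.0026 s/uM

0.0026 s/uM


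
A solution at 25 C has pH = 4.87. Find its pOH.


pOH = 14 - pH
pOH = 14 - 4.87
pOH = 9.13

9.13


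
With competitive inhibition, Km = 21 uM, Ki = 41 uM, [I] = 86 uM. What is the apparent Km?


Km_app = Km * (1 + [I]/Ki)
Km_app = 21 * (1 + 86/41)
Km_app = 65.0488 uM

65.0488 uM


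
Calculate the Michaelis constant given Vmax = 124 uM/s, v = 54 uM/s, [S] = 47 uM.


Km = [S] * (Vmax - v) / v
Km = 47 * (124 - 54) / 54
Km = 60.9259 uM

60.9259 uM


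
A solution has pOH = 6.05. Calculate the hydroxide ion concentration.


[OH-] = 10^(-pOH)
[OH-] = 10^(-6.05)
[OH-] = 8.913e-07 M

8.913e-07 M


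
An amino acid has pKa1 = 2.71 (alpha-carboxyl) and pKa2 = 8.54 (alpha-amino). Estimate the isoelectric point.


pI = (pKa1 + pKa2) / 2
pI = (2.71 + 8.54) / 2
pI = 5.625

5.625


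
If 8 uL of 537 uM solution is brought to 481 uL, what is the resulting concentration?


C2 = C1 * V1 / V2
C2 = 537 * 8 / 481
C2 = 8.9314 uM

8.9314 uM


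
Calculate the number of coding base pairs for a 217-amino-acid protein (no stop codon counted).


Each amino acid = 1 codon = 3 bp
bp = 217 * 3 = 651 bp

651 bp


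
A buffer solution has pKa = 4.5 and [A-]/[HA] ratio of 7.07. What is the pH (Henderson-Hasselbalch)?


pH = pKa + log10([A-]/[HA])
pH = 4.5 + log10(7.07)
pH = 5.3494

5.3494


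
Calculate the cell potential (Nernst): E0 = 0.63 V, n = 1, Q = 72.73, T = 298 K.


E = E0 - (RT/nF) * ln(Q)
E = 0.63 - (8.314 * 298 / (1 * 96485)) * ln(72.73)
E = 0.5199 V

0.5199 V


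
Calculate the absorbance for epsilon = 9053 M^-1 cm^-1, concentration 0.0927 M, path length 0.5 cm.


A = epsilon * c * l
A = 9053 * 0.0927 * 0.5
A = 419.6066

419.6066


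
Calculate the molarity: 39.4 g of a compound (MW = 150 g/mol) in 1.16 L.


C = (mass / MW) / volume
C = (39.4 / 150) / 1.16
C = 0.2264 M

0.2264 M


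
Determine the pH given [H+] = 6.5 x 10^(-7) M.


pH = -log10([H+])
pH = -log10(6.5 x 10^(-7))
pH = 6.1871

6.1871


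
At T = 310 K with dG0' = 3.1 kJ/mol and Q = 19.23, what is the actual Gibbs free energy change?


dG = dG0' + RT * ln(Q) / 1000
dG = 3.1 + 8.314 * 310 * ln(19.23) / 1000
dG = 10.7198 kJ/mol

10.7198 kJ/mol


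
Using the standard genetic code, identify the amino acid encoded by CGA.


Standard genetic code lookup.
Codon CGA -> Arg

Arg


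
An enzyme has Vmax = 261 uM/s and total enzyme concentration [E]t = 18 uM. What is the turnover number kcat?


kcat = Vmax / [E]t
kcat = 261 / 18
kcat = 14.5 s^-1

14.5 s^-1


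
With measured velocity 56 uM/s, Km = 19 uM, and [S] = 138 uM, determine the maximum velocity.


Vmax = v * (Km + [S]) / [S]
Vmax = 56 * (19 + 138) / 138
Vmax = 63.7101 uM/s

63.7101 uM/s


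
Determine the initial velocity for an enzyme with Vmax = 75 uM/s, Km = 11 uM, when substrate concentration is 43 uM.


v = Vmax * [S] / (Km + [S])
v = 75 * 43 / (11 + 43)
v = 59.7222 uM/s

59.7222 uM/s


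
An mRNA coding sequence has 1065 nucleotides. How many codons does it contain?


codons = nucleotides / 3
codons = 1065 / 3 = 355

355


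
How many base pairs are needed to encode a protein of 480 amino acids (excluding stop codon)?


Each amino acid = 1 codon = 3 bp
bp = 480 * 3 = 1440 bp

1440 bp


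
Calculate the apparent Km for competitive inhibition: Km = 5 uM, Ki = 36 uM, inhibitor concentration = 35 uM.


Km_app = Km * (1 + [I]/Ki)
Km_app = 5 * (1 + 35/36)
Km_app = 9.8611 uM

9.8611 uM


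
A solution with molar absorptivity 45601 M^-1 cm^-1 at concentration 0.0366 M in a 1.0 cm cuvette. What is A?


A = epsilon * c * l
A = 45601 * 0.0366 * 1.0
A = 1668.9966

1668.9966


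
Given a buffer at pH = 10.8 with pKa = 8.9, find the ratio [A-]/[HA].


[A-]/[HA] = 10^(pH - pKa)
= 10^(10.8 - 8.9)
= 79.4328

79.4328


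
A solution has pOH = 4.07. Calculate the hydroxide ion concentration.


[OH-] = 10^(-pOH)
[OH-] = 10^(-4.07)
[OH-] = 8.511e-05 M

8.511e-05 M


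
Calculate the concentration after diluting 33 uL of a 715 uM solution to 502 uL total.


C2 = C1 * V1 / V2
C2 = 715 * 33 / 502
C2 = 47.002 uM

47.002 uM


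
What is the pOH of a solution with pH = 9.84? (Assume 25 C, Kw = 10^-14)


pOH = 14 - pH
pOH = 14 - 9.84
pOH = 4.16

4.16


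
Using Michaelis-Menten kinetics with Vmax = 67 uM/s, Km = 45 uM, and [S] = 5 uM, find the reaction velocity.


v = Vmax * [S] / (Km + [S])
v = 67 * 5 / (45 + 5)
v = 6.7 uM/s

6.7 uM/s


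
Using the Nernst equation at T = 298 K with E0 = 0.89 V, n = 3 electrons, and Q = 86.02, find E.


E = E0 - (RT/nF) * ln(Q)
E = 0.89 - (8.314 * 298 / (3 * 96485)) * ln(86.02)
E = 0.8519 V

0.8519 V


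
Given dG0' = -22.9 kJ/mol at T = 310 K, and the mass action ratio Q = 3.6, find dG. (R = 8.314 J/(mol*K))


dG = dG0' + RT * ln(Q) / 1000
dG = -22.9 + 8.314 * 310 * ln(3.6) / 1000
dG = -19.5986 kJ/mol

-19.5986 kJ/mol


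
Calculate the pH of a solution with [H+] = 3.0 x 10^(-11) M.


pH = -log10([H+])
pH = -log10(3.0 x 10^(-11))
pH = 10.5229

10.5229


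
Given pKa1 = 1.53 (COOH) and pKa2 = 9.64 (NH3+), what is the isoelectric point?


pI = (pKa1 + pKa2) / 2
pI = (1.53 + 9.64) / 2
pI = 5.585

5.585


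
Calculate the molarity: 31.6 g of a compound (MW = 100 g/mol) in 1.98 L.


C = (mass / MW) / volume
C = (31.6 / 100) / 1.98
C = 0.1596 M

0.1596 M


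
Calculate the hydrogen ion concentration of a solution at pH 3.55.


[H+] = 10^(-pH)
[H+] = 10^(-3.55)
[H+] = 2.818e-04 M

2.818e-04 M


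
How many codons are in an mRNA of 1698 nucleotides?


codons = nucleotides / 3
codons = 1698 / 3 = 566

566


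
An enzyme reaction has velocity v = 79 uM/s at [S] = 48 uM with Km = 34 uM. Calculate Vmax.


Vmax = v * (Km + [S]) / [S]
Vmax = 79 * (34 + 48) / 48
Vmax = 134.9583 uM/s

134.9583 uM/s


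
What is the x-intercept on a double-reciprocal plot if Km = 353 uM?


x-intercept = -1/Km
= -1/353
= -0.0028 1/uM

-0.0028 1/uM


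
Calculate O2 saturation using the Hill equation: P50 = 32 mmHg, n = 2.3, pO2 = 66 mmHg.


Y = pO2^n / (P50^n + pO2^n)
Y = 66^2.3 / (32^2.3 + 66^2.3)
Y = 84.09%

84.09%


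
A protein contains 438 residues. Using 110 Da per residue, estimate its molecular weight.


MW = n_residues * 110 Da
MW = 438 * 110
MW = 48180 Da

48180 Da


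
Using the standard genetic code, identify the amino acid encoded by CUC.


Standard genetic code lookup.
Codon CUC -> Leu

Leu


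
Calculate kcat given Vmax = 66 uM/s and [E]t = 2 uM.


kcat = Vmax / [E]t
kcat = 66 / 2
kcat = 33.0 s^-1

33.0 s^-1


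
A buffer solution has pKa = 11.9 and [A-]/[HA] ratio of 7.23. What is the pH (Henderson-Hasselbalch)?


pH = pKa + log10([A-]/[HA])
pH = 11.9 + log10(7.23)
pH = 12.7591

12.7591


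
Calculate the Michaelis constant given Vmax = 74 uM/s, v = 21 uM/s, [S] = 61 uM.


Km = [S] * (Vmax - v) / v
Km = 61 * (74 - 21) / 21
Km = 153.9524 uM

153.9524 uM


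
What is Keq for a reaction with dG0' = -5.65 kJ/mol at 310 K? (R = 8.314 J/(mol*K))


Keq = exp(-dG0 * 1000 / (R * T))
Keq = exp(-(-5.65) * 1000 / (8.314 * 310))
Keq = 8.9547

8.9547


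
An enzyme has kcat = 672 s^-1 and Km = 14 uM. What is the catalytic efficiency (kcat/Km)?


Catalytic efficiency = kcat / Km
= 672 / 14
= 48.0 uM^-1*s^-1

48.0 uM^-1*s^-1


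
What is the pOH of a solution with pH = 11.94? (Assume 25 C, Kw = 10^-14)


pOH = 14 - pH
pOH = 14 - 11.94
pOH = 2.06

2.06


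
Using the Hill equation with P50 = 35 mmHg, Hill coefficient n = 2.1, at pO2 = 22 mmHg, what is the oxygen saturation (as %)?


Y = pO2^n / (P50^n + pO2^n)
Y = 22^2.1 / (35^2.1 + 22^2.1)
Y = 27.39%

27.39%


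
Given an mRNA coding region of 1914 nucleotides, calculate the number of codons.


codons = nucleotides / 3
codons = 1914 / 3 = 638

638


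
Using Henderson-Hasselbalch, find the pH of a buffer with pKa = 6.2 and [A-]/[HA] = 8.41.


pH = pKa + log10([A-]/[HA])
pH = 6.2 + log10(8.41)
pH = 7.1248

7.1248


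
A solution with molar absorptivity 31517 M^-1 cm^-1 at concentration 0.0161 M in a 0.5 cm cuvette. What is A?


A = epsilon * c * l
A = 31517 * 0.0161 * 0.5
A = 253.7118

253.7118


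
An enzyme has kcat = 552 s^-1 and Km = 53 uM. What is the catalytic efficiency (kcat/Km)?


Catalytic efficiency = kcat / Km
= 552 / 53
= 10.4151 uM^-1*s^-1

10.4151 uM^-1*s^-1


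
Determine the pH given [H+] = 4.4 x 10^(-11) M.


pH = -log10([H+])
pH = -log10(4.4 x 10^(-11))
pH = 10.3565

10.3565


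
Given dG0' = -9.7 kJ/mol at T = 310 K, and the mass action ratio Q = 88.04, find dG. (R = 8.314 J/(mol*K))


dG = dG0' + RT * ln(Q) / 1000
dG = -9.7 + 8.314 * 310 * ln(88.04) / 1000
dG = 1.8408 kJ/mol

1.8408 kJ/mol


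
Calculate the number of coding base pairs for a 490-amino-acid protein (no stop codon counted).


Each amino acid = 1 codon = 3 bp
bp = 490 * 3 = 1470 bp

1470 bp


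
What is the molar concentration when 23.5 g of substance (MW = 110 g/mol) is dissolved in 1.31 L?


C = (mass / MW) / volume
C = (23.5 / 110) / 1.31
C = 0.1631 M

0.1631 M


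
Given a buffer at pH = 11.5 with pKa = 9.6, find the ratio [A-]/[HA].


[A-]/[HA] = 10^(pH - pKa)
= 10^(11.5 - 9.6)
= 79.4328

79.4328


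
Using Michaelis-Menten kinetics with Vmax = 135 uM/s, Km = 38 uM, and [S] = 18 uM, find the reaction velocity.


v = Vmax * [S] / (Km + [S])
v = 135 * 18 / (38 + 18)
v = 43.3929 uM/s

43.3929 uM/s


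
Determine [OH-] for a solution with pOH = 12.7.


[OH-] = 10^(-pOH)
[OH-] = 10^(-12.7)
[OH-] = 1.995e-13 M

1.995e-13 M


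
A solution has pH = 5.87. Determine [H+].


[H+] = 10^(-pH)
[H+] = 10^(-5.87)
[H+] = 1.349e-06 M

1.349e-06 M


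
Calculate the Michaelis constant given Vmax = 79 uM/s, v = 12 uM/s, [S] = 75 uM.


Km = [S] * (Vmax - v) / v
Km = 75 * (79 - 12) / 12
Km = 418.75 uM

418.75 uM


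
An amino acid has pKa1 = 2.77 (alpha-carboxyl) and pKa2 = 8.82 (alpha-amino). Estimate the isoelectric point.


pI = (pKa1 + pKa2) / 2
pI = (2.77 + 8.82) / 2
pI = 5.795

5.795


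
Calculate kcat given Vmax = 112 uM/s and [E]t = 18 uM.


kcat = Vmax / [E]t
kcat = 112 / 18
kcat = 6.2222 s^-1

6.2222 s^-1


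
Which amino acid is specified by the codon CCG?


Standard genetic code lookup.
Codon CCG -> Pro

Pro


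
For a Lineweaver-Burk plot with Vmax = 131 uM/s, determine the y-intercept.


y-intercept = 1/Vmax
= 1/131
= 0.0076 s/uM

0.0076 s/uM


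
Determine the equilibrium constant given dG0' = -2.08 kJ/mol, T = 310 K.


Keq = exp(-dG0 * 1000 / (R * T))
Keq = exp(-(-2.08) * 1000 / (8.314 * 310))
Keq = 2.2412

2.2412


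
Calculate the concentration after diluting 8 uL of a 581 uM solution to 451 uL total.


C2 = C1 * V1 / V2
C2 = 581 * 8 / 451
C2 = 10.306 uM

10.306 uM


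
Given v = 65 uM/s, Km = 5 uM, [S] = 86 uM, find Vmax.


Vmax = v * (Km + [S]) / [S]
Vmax = 65 * (5 + 86) / 86
Vmax = 68.7791 uM/s

68.7791 uM/s


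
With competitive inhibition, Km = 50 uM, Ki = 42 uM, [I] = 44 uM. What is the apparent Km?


Km_app = Km * (1 + [I]/Ki)
Km_app = 50 * (1 + 44/42)
Km_app = 102.381 uM

102.381 uM


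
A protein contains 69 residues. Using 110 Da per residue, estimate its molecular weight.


MW = n_residues * 110 Da
MW = 69 * 110
MW = 7590 Da

7590 Da


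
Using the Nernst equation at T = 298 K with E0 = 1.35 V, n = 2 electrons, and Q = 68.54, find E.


E = E0 - (RT/nF) * ln(Q)
E = 1.35 - (8.314 * 298 / (2 * 96485)) * ln(68.54)
E = 1.2957 V

1.2957 V


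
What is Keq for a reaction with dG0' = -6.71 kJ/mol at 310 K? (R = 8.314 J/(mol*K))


Keq = exp(-dG0 * 1000 / (R * T))
Keq = exp(-(-6.71) * 1000 / (8.314 * 310))
Keq = 13.5104

13.5104


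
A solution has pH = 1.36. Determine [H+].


[H+] = 10^(-pH)
[H+] = 10^(-1.36)
[H+] = 0.0437 M

0.0437 M


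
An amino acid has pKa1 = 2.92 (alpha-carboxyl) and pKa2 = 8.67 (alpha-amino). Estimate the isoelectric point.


pI = (pKa1 + pKa2) / 2
pI = (2.92 + 8.67) / 2
pI = 5.795

5.795


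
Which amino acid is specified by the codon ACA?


Standard genetic code lookup.
Codon ACA -> Thr

Thr


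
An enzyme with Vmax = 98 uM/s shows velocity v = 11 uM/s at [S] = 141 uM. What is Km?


Km = [S] * (Vmax - v) / v
Km = 141 * (98 - 11) / 11
Km = 1115.1818 uM

1115.1818 uM


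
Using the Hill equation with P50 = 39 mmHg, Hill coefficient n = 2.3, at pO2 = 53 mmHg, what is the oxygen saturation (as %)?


Y = pO2^n / (P50^n + pO2^n)
Y = 53^2.3 / (39^2.3 + 53^2.3)
Y = 66.94%

66.94%


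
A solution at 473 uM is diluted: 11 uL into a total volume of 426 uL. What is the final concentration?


C2 = C1 * V1 / V2
C2 = 473 * 11 / 426
C2 = 12.2136 uM

12.2136 uM


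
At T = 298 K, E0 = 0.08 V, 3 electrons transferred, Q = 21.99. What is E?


E = E0 - (RT/nF) * ln(Q)
E = 0.08 - (8.314 * 298 / (3 * 96485)) * ln(21.99)
E = 0.0535 V

0.0535 V


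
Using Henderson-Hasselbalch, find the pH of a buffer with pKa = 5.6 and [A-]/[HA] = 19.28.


pH = pKa + log10([A-]/[HA])
pH = 5.6 + log10(19.28)
pH = 6.8851

6.8851


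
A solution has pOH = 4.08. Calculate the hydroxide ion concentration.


[OH-] = 10^(-pOH)
[OH-] = 10^(-4.08)
[OH-] = 8.318e-05 M

8.318e-05 M


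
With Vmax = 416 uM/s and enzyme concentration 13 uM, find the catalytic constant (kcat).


kcat = Vmax / [E]t
kcat = 416 / 13
kcat = 32.0 s^-1

32.0 s^-1


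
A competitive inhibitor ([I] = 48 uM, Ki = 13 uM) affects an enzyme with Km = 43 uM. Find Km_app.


Km_app = Km * (1 + [I]/Ki)
Km_app = 43 * (1 + 48/13)
Km_app = 201.7692 uM

201.7692 uM


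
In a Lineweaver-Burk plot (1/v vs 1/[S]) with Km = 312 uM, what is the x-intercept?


x-intercept = -1/Km
= -1/312
= -0.0032 1/uM

-0.0032 1/uM


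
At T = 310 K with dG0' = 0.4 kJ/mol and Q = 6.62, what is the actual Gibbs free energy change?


dG = dG0' + RT * ln(Q) / 1000
dG = 0.4 + 8.314 * 310 * ln(6.62) / 1000
dG = 5.2714 kJ/mol

5.2714 kJ/mol


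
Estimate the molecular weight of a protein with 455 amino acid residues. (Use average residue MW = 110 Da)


MW = n_residues * 110 Da
MW = 455 * 110
MW = 50050 Da

50050 Da


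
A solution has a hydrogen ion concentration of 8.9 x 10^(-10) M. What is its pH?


pH = -log10([H+])
pH = -log10(8.9 x 10^(-10))
pH = 9.0506

9.0506


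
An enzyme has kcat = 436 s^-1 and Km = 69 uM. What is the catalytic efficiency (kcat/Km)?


Catalytic efficiency = kcat / Km
= 436 / 69
= 6.3188 uM^-1*s^-1

6.3188 uM^-1*s^-1


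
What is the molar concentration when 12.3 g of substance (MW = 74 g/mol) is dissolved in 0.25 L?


C = (mass / MW) / volume
C = (12.3 / 74) / 0.25
C = 0.6649 M

0.6649 M


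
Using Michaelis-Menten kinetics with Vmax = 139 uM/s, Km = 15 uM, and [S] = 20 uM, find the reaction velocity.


v = Vmax * [S] / (Km + [S])
v = 139 * 20 / (15 + 20)
v = 79.4286 uM/s

79.4286 uM/s


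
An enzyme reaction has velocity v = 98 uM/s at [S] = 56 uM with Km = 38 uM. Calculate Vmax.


Vmax = v * (Km + [S]) / [S]
Vmax = 98 * (38 + 56) / 56
Vmax = 164.5 uM/s

164.5 uM/s


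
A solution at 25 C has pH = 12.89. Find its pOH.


pOH = 14 - pH
pOH = 14 - 12.89
pOH = 1.11

1.11


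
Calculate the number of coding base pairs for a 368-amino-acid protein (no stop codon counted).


Each amino acid = 1 codon = 3 bp
bp = 368 * 3 = 1104 bp

1104 bp


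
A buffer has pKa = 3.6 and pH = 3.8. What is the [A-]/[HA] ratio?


[A-]/[HA] = 10^(pH - pKa)
= 10^(3.8 - 3.6)
= 1.5849

1.5849


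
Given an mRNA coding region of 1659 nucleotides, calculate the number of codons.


codons = nucleotides / 3
codons = 1659 / 3 = 553

553


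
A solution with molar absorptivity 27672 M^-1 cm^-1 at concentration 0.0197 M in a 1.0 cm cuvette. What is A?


A = epsilon * c * l
A = 27672 * 0.0197 * 1.0
A = 545.1384

545.1384


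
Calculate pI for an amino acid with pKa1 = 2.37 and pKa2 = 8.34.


pI = (pKa1 + pKa2) / 2
pI = (2.37 + 8.34) / 2
pI = 5.355

5.355


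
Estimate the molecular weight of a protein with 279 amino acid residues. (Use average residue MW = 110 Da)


MW = n_residues * 110 Da
MW = 279 * 110
MW = 30690 Da

30690 Da


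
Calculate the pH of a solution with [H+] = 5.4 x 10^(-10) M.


pH = -log10([H+])
pH = -log10(5.4 x 10^(-10))
pH = 9.2676

9.2676


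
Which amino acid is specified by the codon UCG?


Standard genetic code lookup.
Codon UCG -> Ser

Ser


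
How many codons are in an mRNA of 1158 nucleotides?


codons = nucleotides / 3
codons = 1158 / 3 = 386

386


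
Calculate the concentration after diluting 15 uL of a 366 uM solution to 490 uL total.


C2 = C1 * V1 / V2
C2 = 366 * 15 / 490
C2 = 11.2041 uM

11.2041 uM


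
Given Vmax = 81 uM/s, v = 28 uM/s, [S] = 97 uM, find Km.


Km = [S] * (Vmax - v) / v
Km = 97 * (81 - 28) / 28
Km = 183.6071 uM

183.6071 uM


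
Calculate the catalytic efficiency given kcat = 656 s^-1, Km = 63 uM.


Catalytic efficiency = kcat / Km
= 656 / 63
= 10.4127 uM^-1*s^-1

10.4127 uM^-1*s^-1


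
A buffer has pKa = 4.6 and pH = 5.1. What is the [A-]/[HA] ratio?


[A-]/[HA] = 10^(pH - pKa)
= 10^(5.1 - 4.6)
= 3.1623

3.1623


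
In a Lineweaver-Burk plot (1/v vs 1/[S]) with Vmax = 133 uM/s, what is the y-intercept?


y-intercept = 1/Vmax
= 1/133
= 0.0075 s/uM

0.0075 s/uM


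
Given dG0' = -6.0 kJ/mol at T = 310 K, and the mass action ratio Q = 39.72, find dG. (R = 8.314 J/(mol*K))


dG = dG0' + RT * ln(Q) / 1000
dG = -6.0 + 8.314 * 310 * ln(39.72) / 1000
dG = 3.4894 kJ/mol

3.4894 kJ/mol


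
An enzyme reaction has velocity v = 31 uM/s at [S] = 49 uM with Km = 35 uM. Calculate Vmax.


Vmax = v * (Km + [S]) / [S]
Vmax = 31 * (35 + 49) / 49
Vmax = 53.1429 uM/s

53.1429 uM/s


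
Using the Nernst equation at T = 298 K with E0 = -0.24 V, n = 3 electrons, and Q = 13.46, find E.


E = E0 - (RT/nF) * ln(Q)
E = -0.24 - (8.314 * 298 / (3 * 96485)) * ln(13.46)
E = -0.2623 V

-0.2623 V
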